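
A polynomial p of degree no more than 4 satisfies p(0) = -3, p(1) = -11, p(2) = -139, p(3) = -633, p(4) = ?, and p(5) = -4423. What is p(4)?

The 5 known points determine the degree-4 polynomial uniquely.
Write p(n) = an^4 + bn^3 + cn^2 + dn + e. Substituting each data point gives a linear system:
  e = -3
  a + b + c + d + e = -11
  16a + 8b + 4c + 2d + e = -139
  81a + 27b + 9c + 3d + e = -633
  625a + 125b + 25c + 5d + e = -4423
Solving the system yields a = -6, b = -5, c = -3, d = 6, e = -3.
So p(n) = -6n^4 - 5n^3 - 3n^2 + 6n - 3.
Then p(4) = -1883.

-1883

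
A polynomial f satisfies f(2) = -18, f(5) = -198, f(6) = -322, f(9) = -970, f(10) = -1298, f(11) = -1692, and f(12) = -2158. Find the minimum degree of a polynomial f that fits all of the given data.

Divided differences on the nodes 2, 5, 6, 9, 10, 11, 12:
  order 0: -18  -198  -322  -970  -1298  -1692  -2158
  order 1: -60  -124  -216  -328  -394  -466
  order 2: -16  -23  -28  -33  -36
  order 3: -1  -1  -1  -1
  order 4: 0  0  0
  order 5: 0  0
  order 6: 0
The order-3 divided differences are all -1 (nonzero) and every higher order vanishes, so the data lies on a polynomial of degree exactly 3.

3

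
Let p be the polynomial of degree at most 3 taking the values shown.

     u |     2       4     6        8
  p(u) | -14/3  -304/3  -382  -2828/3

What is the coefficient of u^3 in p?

Write p(u) = au^3 + bu^2 + cu + d. Substituting each data point gives a linear system:
  8a + 4b + 2c + d = -14/3
  64a + 16b + 4c + d = -304/3
  216a + 36b + 6c + d = -382
  512a + 64b + 8c + d = -2828/3
Solving the system yields a = -2, b = 1, c = 5/3, d = 4.
So p(u) = -2u^3 + u^2 + (5/3)u + 4.
The leading coefficient is -2.

-2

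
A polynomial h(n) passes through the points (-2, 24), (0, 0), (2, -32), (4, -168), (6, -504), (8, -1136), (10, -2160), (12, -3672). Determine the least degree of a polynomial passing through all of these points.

Forward differences of the values at n = -2, 0, 2, 4, 6, 8, 10, 12:
  h  : 24  0  -32  -168  -504  -1136  -2160  -3672
  Δ  : -24  -32  -136  -336  -632  -1024  -1512
  Δ^2: -8  -104  -200  -296  -392  -488
  Δ^3: -96  -96  -96  -96  -96
  Δ^4: 0  0  0  0
  Δ^5: 0  0  0
  Δ^6: 0  0
  Δ^7: 0
The third differences are constant (-96) and nonzero, while all higher differences vanish, so the minimal degree is 3.

3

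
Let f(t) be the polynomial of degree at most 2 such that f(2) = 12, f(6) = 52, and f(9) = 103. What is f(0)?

4

Using the Lagrange interpolation formula with nodes 2, 6, 9:
  L_0(t) = (t - 6)(t - 9) / 28
  L_1(t) = (t - 2)(t - 9) / -12
  L_2(t) = (t - 2)(t - 6) / 21
Then f(t) = 12·L_0(t) + 52·L_1(t) + 103·L_2(t).
Expanding and collecting terms gives f(t) = t^2 + 2t + 4.
Evaluating at t = 0: f(0) = 4.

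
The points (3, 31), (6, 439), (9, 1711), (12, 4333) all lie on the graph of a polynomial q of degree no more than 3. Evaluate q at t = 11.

3279

Forward differences of the values at t = 3, 6, 9, 12:
  q  : 31  439  1711  4333
  Δ  : 408  1272  2622
  Δ^2: 864  1350
  Δ^3: 486
The third differences are constant, confirming degree 3.
Interpolating (Newton forward form) and evaluating at t = 11 gives q(11) = 3279.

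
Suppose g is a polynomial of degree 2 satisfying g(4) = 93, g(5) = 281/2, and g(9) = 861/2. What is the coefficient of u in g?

Write g(u) = au^2 + bu + c. Substituting each data point gives a linear system:
  16a + 4b + c = 93
  25a + 5b + c = 281/2
  81a + 9b + c = 861/2
Solving the system yields a = 5, b = 5/2, c = 3.
So g(u) = 5u² + (5/2)u + 3.
The coefficient of u is 5/2.

5/2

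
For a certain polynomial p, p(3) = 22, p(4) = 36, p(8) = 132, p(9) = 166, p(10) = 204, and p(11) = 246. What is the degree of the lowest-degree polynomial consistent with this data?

Divided differences on the nodes 3, 4, 8, 9, 10, 11:
  order 0: 22  36  132  166  204  246
  order 1: 14  24  34  38  42
  order 2: 2  2  2  2
  order 3: 0  0  0
  order 4: 0  0
  order 5: 0
The order-2 divided differences are all 2 (nonzero) and every higher order vanishes, so the data lies on a polynomial of degree exactly 2.

2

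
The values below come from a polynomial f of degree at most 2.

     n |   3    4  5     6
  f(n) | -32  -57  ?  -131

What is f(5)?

-90

The 3 known points determine the degree-2 polynomial uniquely.
Write f(n) = an^2 + bn + c. Substituting each data point gives a linear system:
  9a + 3b + c = -32
  16a + 4b + c = -57
  36a + 6b + c = -131
Solving the system yields a = -4, b = 3, c = -5.
So f(n) = -4n² + 3n - 5.
Then f(5) = -90.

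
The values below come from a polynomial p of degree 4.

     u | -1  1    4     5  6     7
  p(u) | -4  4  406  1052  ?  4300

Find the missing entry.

The 5 known points determine the degree-4 polynomial uniquely.
Write p(u) = au^4 + bu^3 + cu^2 + du + e. Substituting each data point gives a linear system:
  a - b + c - d + e = -4
  a + b + c + d + e = 4
  256a + 64b + 16c + 4d + e = 406
  625a + 125b + 25c + 5d + e = 1052
  2401a + 343b + 49c + 7d + e = 4300
Solving the system yields a = 2, b = -1, c = -4, d = 5, e = 2.
So p(u) = 2u^4 - u^3 - 4u^2 + 5u + 2.
Then p(6) = 2264.

2264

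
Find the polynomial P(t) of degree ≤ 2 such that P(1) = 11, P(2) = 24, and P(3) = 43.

Write P(t) = at^2 + bt + c. Substituting each data point gives a linear system:
  a + b + c = 11
  4a + 2b + c = 24
  9a + 3b + c = 43
Solving the system yields a = 3, b = 4, c = 4.
So P(t) = 3t^2 + 4t + 4.
Check: P(2) = 24. ✓

P(t) = 3t^2 + 4t + 4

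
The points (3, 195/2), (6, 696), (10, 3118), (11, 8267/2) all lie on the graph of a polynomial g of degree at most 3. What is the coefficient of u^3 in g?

3

Write g(u) = au^3 + bu^2 + cu + d. Substituting each data point gives a linear system:
  27a + 9b + 3c + d = 195/2
  216a + 36b + 6c + d = 696
  1000a + 100b + 10c + d = 3118
  1331a + 121b + 11c + d = 8267/2
Solving the system yields a = 3, b = 1, c = 3/2, d = 3.
So g(u) = 3u^3 + u^2 + (3/2)u + 3.
The leading coefficient is 3.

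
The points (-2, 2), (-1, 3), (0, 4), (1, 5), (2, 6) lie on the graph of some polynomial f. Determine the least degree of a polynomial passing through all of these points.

Forward differences of the values at t = -2, -1, 0, 1, 2:
  f  : 2  3  4  5  6
  Δ  : 1  1  1  1
  Δ^2: 0  0  0
  Δ^3: 0  0
  Δ^4: 0
The first differences are constant (1) and nonzero, while all higher differences vanish, so the minimal degree is 1.

1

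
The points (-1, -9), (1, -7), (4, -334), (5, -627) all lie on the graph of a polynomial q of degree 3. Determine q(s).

q(s) = -4s^3 - 6s^2 + 5s - 2

Write q(s) = as^3 + bs^2 + cs + d. Substituting each data point gives a linear system:
  -a + b - c + d = -9
  a + b + c + d = -7
  64a + 16b + 4c + d = -334
  125a + 25b + 5c + d = -627
Solving the system yields a = -4, b = -6, c = 5, d = -2.
So q(s) = -4s^3 - 6s^2 + 5s - 2.
Check: q(1) = -7. ✓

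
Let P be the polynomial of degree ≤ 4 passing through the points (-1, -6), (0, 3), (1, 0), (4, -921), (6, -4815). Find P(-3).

Using the Lagrange interpolation formula with nodes -1, 0, 1, 4, 6:
  L_0(n) = n(n - 1)(n - 4)(n - 6) / 70
  L_1(n) = (n + 1)(n - 1)(n - 4)(n - 6) / -24
  L_2(n) = (n + 1)n(n - 4)(n - 6) / 30
  L_3(n) = (n + 1)n(n - 1)(n - 6) / -120
  L_4(n) = (n + 1)n(n - 1)(n - 4) / 420
Then P(n) = -6·L_0(n) + 3·L_1(n) + 0·L_2(n) - 921·L_3(n) - 4815·L_4(n).
Expanding and collecting terms gives P(n) = -4n^4 + 2n^3 - 2n^2 + n + 3.
Evaluating at n = -3: P(-3) = -396.

-396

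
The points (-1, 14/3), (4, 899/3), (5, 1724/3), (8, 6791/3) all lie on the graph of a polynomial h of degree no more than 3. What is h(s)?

Write h(s) = as^3 + bs^2 + cs + d. Substituting each data point gives a linear system:
  -a + b - c + d = 14/3
  64a + 16b + 4c + d = 899/3
  125a + 25b + 5c + d = 1724/3
  512a + 64b + 8c + d = 6791/3
Solving the system yields a = 4, b = 4, c = -5, d = -1/3.
So h(s) = 4s³ + 4s² - 5s - 1/3.
Check: h(8) = 6791/3. ✓

h(s) = 4s^3 + 4s^2 - 5s - 1/3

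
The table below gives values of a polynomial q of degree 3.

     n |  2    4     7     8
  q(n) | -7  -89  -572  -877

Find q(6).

Using the Lagrange interpolation formula with nodes 2, 4, 7, 8:
  L_0(n) = (n - 4)(n - 7)(n - 8) / -60
  L_1(n) = (n - 2)(n - 7)(n - 8) / 24
  L_2(n) = (n - 2)(n - 4)(n - 8) / -15
  L_3(n) = (n - 2)(n - 4)(n - 7) / 24
Then q(n) = -7·L_0(n) - 89·L_1(n) - 572·L_2(n) - 877·L_3(n).
Expanding and collecting terms gives q(n) = -2n³ + 2n² + 3n - 5.
Evaluating at n = 6: q(6) = -347.

-347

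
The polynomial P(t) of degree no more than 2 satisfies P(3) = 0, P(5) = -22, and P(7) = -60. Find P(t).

P(t) = -2t^2 + 5t + 3

Using the Lagrange interpolation formula with nodes 3, 5, 7:
  L_0(t) = (t - 5)(t - 7) / 8
  L_1(t) = (t - 3)(t - 7) / -4
  L_2(t) = (t - 3)(t - 5) / 8
Then P(t) = 0·L_0(t) - 22·L_1(t) - 60·L_2(t).
Expanding and collecting terms gives P(t) = -2t^2 + 5t + 3.
Check: P(5) = -22. ✓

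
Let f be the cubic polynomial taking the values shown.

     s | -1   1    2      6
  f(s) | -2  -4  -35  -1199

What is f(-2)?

Write f(s) = as^3 + bs^2 + cs + d. Substituting each data point gives a linear system:
  -a + b - c + d = -2
  a + b + c + d = -4
  8a + 4b + 2c + d = -35
  216a + 36b + 6c + d = -1199
Solving the system yields a = -6, b = 2, c = 5, d = -5.
So f(s) = -6s^3 + 2s^2 + 5s - 5.
Then f(-2) = 41.

41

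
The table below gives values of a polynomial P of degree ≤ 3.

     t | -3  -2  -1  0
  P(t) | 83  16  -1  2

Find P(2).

Using the Lagrange interpolation formula with nodes -3, -2, -1, 0:
  L_0(t) = (t + 2)(t + 1)t / -6
  L_1(t) = (t + 3)(t + 1)t / 2
  L_2(t) = (t + 3)(t + 2)t / -2
  L_3(t) = (t + 3)(t + 2)(t + 1) / 6
Then P(t) = 83·L_0(t) + 16·L_1(t) - 1·L_2(t) + 2·L_3(t).
Expanding and collecting terms gives P(t) = -5t^3 - 5t^2 + 3t + 2.
Evaluating at t = 2: P(2) = -52.

-52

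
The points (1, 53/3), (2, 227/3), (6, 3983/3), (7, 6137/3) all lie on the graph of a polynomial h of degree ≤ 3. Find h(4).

Using the Lagrange interpolation formula with nodes 1, 2, 6, 7:
  L_0(s) = (s - 2)(s - 6)(s - 7) / -30
  L_1(s) = (s - 1)(s - 6)(s - 7) / 20
  L_2(s) = (s - 1)(s - 2)(s - 7) / -20
  L_3(s) = (s - 1)(s - 2)(s - 6) / 30
Then h(s) = 53/3·L_0(s) + 227/3·L_1(s) + 3983/3·L_2(s) + 6137/3·L_3(s).
Expanding and collecting terms gives h(s) = 5s^3 + 6s^2 + 5s + 5/3.
Evaluating at s = 4: h(4) = 1313/3.

1313/3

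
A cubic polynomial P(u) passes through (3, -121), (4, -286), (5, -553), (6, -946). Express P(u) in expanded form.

P(u) = -4u^3 - 3u^2 + 4u + 2

Using the Lagrange interpolation formula with nodes 3, 4, 5, 6:
  L_0(u) = (u - 4)(u - 5)(u - 6) / -6
  L_1(u) = (u - 3)(u - 5)(u - 6) / 2
  L_2(u) = (u - 3)(u - 4)(u - 6) / -2
  L_3(u) = (u - 3)(u - 4)(u - 5) / 6
Then P(u) = -121·L_0(u) - 286·L_1(u) - 553·L_2(u) - 946·L_3(u).
Expanding and collecting terms gives P(u) = -4u³ - 3u² + 4u + 2.
Check: P(5) = -553. ✓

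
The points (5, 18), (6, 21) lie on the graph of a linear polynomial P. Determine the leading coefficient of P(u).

3

Write P(u) = au + b. Substituting each data point gives a linear system:
  5a + b = 18
  6a + b = 21
Solving the system yields a = 3, b = 3.
So P(u) = 3u + 3.
The leading coefficient is 3.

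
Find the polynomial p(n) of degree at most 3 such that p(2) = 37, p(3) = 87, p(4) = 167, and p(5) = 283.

p(n) = n^3 + 6n^2 + n + 3

Using the Lagrange interpolation formula with nodes 2, 3, 4, 5:
  L_0(n) = (n - 3)(n - 4)(n - 5) / -6
  L_1(n) = (n - 2)(n - 4)(n - 5) / 2
  L_2(n) = (n - 2)(n - 3)(n - 5) / -2
  L_3(n) = (n - 2)(n - 3)(n - 4) / 6
Then p(n) = 37·L_0(n) + 87·L_1(n) + 167·L_2(n) + 283·L_3(n).
Expanding and collecting terms gives p(n) = n³ + 6n² + n + 3.
Check: p(3) = 87. ✓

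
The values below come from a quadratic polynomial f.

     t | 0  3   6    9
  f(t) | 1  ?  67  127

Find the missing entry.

The 3 known points determine the degree-2 polynomial uniquely.
Write f(t) = at^2 + bt + c. Substituting each data point gives a linear system:
  c = 1
  36a + 6b + c = 67
  81a + 9b + c = 127
Solving the system yields a = 1, b = 5, c = 1.
So f(t) = t^2 + 5t + 1.
Then f(3) = 25.

25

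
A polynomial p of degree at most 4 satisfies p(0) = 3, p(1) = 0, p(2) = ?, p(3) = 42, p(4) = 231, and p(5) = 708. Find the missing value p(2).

-3

The 5 known points determine the degree-4 polynomial uniquely.
Write p(u) = au^4 + bu^3 + cu^2 + du + e. Substituting each data point gives a linear system:
  e = 3
  a + b + c + d + e = 0
  81a + 27b + 9c + 3d + e = 42
  256a + 64b + 16c + 4d + e = 231
  625a + 125b + 25c + 5d + e = 708
Solving the system yields a = 2, b = -4, c = -2, d = 1, e = 3.
So p(u) = 2u^4 - 4u^3 - 2u^2 + u + 3.
Then p(2) = -3.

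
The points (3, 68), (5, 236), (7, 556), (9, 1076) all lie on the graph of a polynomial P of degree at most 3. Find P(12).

2336

Using the Lagrange interpolation formula with nodes 3, 5, 7, 9:
  L_0(u) = (u - 5)(u - 7)(u - 9) / -48
  L_1(u) = (u - 3)(u - 7)(u - 9) / 16
  L_2(u) = (u - 3)(u - 5)(u - 9) / -16
  L_3(u) = (u - 3)(u - 5)(u - 7) / 48
Then P(u) = 68·L_0(u) + 236·L_1(u) + 556·L_2(u) + 1076·L_3(u).
Expanding and collecting terms gives P(u) = u^3 + 4u^2 + 3u - 4.
Evaluating at u = 12: P(12) = 2336.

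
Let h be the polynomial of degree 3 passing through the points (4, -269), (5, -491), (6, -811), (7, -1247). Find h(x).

Write h(x) = ax^3 + bx^2 + cx + d. Substituting each data point gives a linear system:
  64a + 16b + 4c + d = -269
  125a + 25b + 5c + d = -491
  216a + 36b + 6c + d = -811
  343a + 49b + 7c + d = -1247
Solving the system yields a = -3, b = -4, c = -3, d = -1.
So h(x) = -3x^3 - 4x^2 - 3x - 1.
Check: h(7) = -1247. ✓

h(x) = -3x^3 - 4x^2 - 3x - 1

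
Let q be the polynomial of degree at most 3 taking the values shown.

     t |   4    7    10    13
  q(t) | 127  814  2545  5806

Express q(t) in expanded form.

Write q(t) = at^3 + bt^2 + ct + d. Substituting each data point gives a linear system:
  64a + 16b + 4c + d = 127
  343a + 49b + 7c + d = 814
  1000a + 100b + 10c + d = 2545
  2197a + 169b + 13c + d = 5806
Solving the system yields a = 3, b = -5, c = 5, d = -5.
So q(t) = 3t³ - 5t² + 5t - 5.
Check: q(7) = 814. ✓

q(t) = 3t^3 - 5t^2 + 5t - 5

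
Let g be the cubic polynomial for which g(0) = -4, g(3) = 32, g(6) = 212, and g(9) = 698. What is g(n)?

Using the Lagrange interpolation formula with nodes 0, 3, 6, 9:
  L_0(n) = (n - 3)(n - 6)(n - 9) / -162
  L_1(n) = n(n - 6)(n - 9) / 54
  L_2(n) = n(n - 3)(n - 9) / -54
  L_3(n) = n(n - 3)(n - 6) / 162
Then g(n) = -4·L_0(n) + 32·L_1(n) + 212·L_2(n) + 698·L_3(n).
Expanding and collecting terms gives g(n) = n³ - n² + 6n - 4.
Check: g(6) = 212. ✓

g(n) = n^3 - n^2 + 6n - 4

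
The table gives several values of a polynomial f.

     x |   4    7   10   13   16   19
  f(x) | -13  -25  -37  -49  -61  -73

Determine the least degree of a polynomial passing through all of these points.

Forward differences of the values at x = 4, 7, 10, 13, 16, 19:
  f  : -13  -25  -37  -49  -61  -73
  Δ  : -12  -12  -12  -12  -12
  Δ^2: 0  0  0  0
  Δ^3: 0  0  0
  Δ^4: 0  0
  Δ^5: 0
The first differences are constant (-12) and nonzero, while all higher differences vanish, so the minimal degree is 1.

1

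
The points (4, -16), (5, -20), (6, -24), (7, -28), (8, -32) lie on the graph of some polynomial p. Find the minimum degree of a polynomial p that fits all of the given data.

Forward differences of the values at s = 4, 5, 6, 7, 8:
  p  : -16  -20  -24  -28  -32
  Δ  : -4  -4  -4  -4
  Δ^2: 0  0  0
  Δ^3: 0  0
  Δ^4: 0
The first differences are constant (-4) and nonzero, while all higher differences vanish, so the minimal degree is 1.

1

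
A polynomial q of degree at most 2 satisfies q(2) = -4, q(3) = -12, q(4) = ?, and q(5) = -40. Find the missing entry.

-24

On equispaced nodes a degree-2 polynomial has vanishing third forward difference, so
  - q(2) + 3·q(3) - 3·q(4) + q(5) = 0.
Substituting the known values and solving for q(4):
  -3·q(4) = 72
  q(4) = -24.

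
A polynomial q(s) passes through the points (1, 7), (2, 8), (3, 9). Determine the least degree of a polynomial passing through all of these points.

Forward differences of the values at s = 1, 2, 3:
  q  : 7  8  9
  Δ  : 1  1
  Δ^2: 0
The first differences are constant (1) and nonzero, while all higher differences vanish, so the minimal degree is 1.

1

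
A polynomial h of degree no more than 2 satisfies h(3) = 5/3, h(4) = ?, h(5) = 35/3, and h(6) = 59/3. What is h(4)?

17/3

On equispaced nodes a degree-2 polynomial has vanishing third forward difference, so
  - h(3) + 3·h(4) - 3·h(5) + h(6) = 0.
Substituting the known values and solving for h(4):
  3·h(4) = 17
  h(4) = 17/3.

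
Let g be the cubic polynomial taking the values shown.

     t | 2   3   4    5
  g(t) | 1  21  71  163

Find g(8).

811

Write g(t) = at^3 + bt^2 + ct + d. Substituting each data point gives a linear system:
  8a + 4b + 2c + d = 1
  27a + 9b + 3c + d = 21
  64a + 16b + 4c + d = 71
  125a + 25b + 5c + d = 163
Solving the system yields a = 2, b = -3, c = -3, d = 3.
So g(t) = 2t³ - 3t² - 3t + 3.
Then g(8) = 811.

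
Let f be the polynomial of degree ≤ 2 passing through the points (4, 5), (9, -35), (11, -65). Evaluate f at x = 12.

-83

Using the Lagrange interpolation formula with nodes 4, 9, 11:
  L_0(x) = (x - 9)(x - 11) / 35
  L_1(x) = (x - 4)(x - 11) / -10
  L_2(x) = (x - 4)(x - 9) / 14
Then f(x) = 5·L_0(x) - 35·L_1(x) - 65·L_2(x).
Expanding and collecting terms gives f(x) = -x^2 + 5x + 1.
Evaluating at x = 12: f(12) = -83.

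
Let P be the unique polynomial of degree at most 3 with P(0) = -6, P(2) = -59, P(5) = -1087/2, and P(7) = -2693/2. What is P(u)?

P(u) = -3u^3 - 6u^2 - (5/2)u - 6

Write P(u) = au^3 + bu^2 + cu + d. Substituting each data point gives a linear system:
  d = -6
  8a + 4b + 2c + d = -59
  125a + 25b + 5c + d = -1087/2
  343a + 49b + 7c + d = -2693/2
Solving the system yields a = -3, b = -6, c = -5/2, d = -6.
So P(u) = -3u^3 - 6u^2 - (5/2)u - 6.
Check: P(5) = -1087/2. ✓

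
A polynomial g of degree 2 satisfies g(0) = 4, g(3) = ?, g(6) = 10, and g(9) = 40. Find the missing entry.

-2

The 3 known points determine the degree-2 polynomial uniquely.
Write g(x) = ax^2 + bx + c. Substituting each data point gives a linear system:
  c = 4
  36a + 6b + c = 10
  81a + 9b + c = 40
Solving the system yields a = 1, b = -5, c = 4.
So g(x) = x^2 - 5x + 4.
Then g(3) = -2.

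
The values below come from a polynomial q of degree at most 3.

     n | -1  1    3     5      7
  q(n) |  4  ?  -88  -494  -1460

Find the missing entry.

-2

The 4 known points determine the degree-3 polynomial uniquely.
Write q(n) = an^3 + bn^2 + cn + d. Substituting each data point gives a linear system:
  -a + b - c + d = 4
  27a + 9b + 3c + d = -88
  125a + 25b + 5c + d = -494
  343a + 49b + 7c + d = -1460
Solving the system yields a = -5, b = 5, c = 2, d = -4.
So q(n) = -5n³ + 5n² + 2n - 4.
Then q(1) = -2.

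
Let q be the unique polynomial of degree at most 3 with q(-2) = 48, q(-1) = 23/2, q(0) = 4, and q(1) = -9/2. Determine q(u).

Write q(u) = au^3 + bu^2 + cu + d. Substituting each data point gives a linear system:
  -8a + 4b - 2c + d = 48
  -a + b - c + d = 23/2
  d = 4
  a + b + c + d = -9/2
Solving the system yields a = -5, b = -1/2, c = -3, d = 4.
So q(u) = -5u³ - (1/2)u² - 3u + 4.
Check: q(1) = -9/2. ✓

q(u) = -5u^3 - (1/2)u^2 - 3u + 4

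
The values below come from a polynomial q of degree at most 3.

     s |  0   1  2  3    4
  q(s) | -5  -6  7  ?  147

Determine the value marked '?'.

The 4 known points determine the degree-3 polynomial uniquely.
Write q(s) = as^3 + bs^2 + cs + d. Substituting each data point gives a linear system:
  d = -5
  a + b + c + d = -6
  8a + 4b + 2c + d = 7
  64a + 16b + 4c + d = 147
Solving the system yields a = 3, b = -2, c = -2, d = -5.
So q(s) = 3s³ - 2s² - 2s - 5.
Then q(3) = 52.

52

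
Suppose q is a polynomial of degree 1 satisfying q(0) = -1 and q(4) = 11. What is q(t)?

Write q(t) = at + b. Substituting each data point gives a linear system:
  b = -1
  4a + b = 11
Solving the system yields a = 3, b = -1.
So q(t) = 3t - 1.
Check: q(4) = 11. ✓

q(t) = 3t - 1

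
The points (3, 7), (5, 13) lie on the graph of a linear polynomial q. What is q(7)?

Write q(s) = as + b. Substituting each data point gives a linear system:
  3a + b = 7
  5a + b = 13
Solving the system yields a = 3, b = -2.
So q(s) = 3s - 2.
Then q(7) = 19.

19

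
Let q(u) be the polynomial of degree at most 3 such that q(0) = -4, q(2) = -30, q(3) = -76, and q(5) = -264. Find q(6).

-418

Write q(u) = au^3 + bu^2 + cu + d. Substituting each data point gives a linear system:
  d = -4
  8a + 4b + 2c + d = -30
  27a + 9b + 3c + d = -76
  125a + 25b + 5c + d = -264
Solving the system yields a = -1, b = -6, c = 3, d = -4.
So q(u) = -u³ - 6u² + 3u - 4.
Then q(6) = -418.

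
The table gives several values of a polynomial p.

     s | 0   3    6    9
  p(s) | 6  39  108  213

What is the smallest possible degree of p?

2

Forward differences of the values at s = 0, 3, 6, 9:
  p  : 6  39  108  213
  Δ  : 33  69  105
  Δ^2: 36  36
  Δ^3: 0
The second differences are constant (36) and nonzero, while all higher differences vanish, so the minimal degree is 2.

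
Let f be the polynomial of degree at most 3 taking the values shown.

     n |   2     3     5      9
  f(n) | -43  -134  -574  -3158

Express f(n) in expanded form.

Write f(n) = an^3 + bn^2 + cn + d. Substituting each data point gives a linear system:
  8a + 4b + 2c + d = -43
  27a + 9b + 3c + d = -134
  125a + 25b + 5c + d = -574
  729a + 81b + 9c + d = -3158
Solving the system yields a = -4, b = -3, c = 0, d = 1.
So f(n) = -4n³ - 3n² + 1.
Check: f(5) = -574. ✓

f(n) = -4n^3 - 3n^2 + 1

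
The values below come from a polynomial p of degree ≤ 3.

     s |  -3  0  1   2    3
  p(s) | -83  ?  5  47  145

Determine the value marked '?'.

-5

The 4 known points determine the degree-3 polynomial uniquely.
Write p(s) = as^3 + bs^2 + cs + d. Substituting each data point gives a linear system:
  -27a + 9b - 3c + d = -83
  a + b + c + d = 5
  8a + 4b + 2c + d = 47
  27a + 9b + 3c + d = 145
Solving the system yields a = 4, b = 4, c = 2, d = -5.
So p(s) = 4s³ + 4s² + 2s - 5.
Then p(0) = -5.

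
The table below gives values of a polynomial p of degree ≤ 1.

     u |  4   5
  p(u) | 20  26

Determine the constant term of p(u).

Write p(u) = au + b. Substituting each data point gives a linear system:
  4a + b = 20
  5a + b = 26
Solving the system yields a = 6, b = -4.
So p(u) = 6u - 4.
The constant term is -4.

-4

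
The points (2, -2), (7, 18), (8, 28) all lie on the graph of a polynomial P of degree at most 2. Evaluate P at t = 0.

Using the Lagrange interpolation formula with nodes 2, 7, 8:
  L_0(t) = (t - 7)(t - 8) / 30
  L_1(t) = (t - 2)(t - 8) / -5
  L_2(t) = (t - 2)(t - 7) / 6
Then P(t) = -2·L_0(t) + 18·L_1(t) + 28·L_2(t).
Expanding and collecting terms gives P(t) = t^2 - 5t + 4.
Evaluating at t = 0: P(0) = 4.

4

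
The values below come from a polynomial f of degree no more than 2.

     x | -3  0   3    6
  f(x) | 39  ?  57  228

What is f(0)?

-6

On equispaced nodes a degree-2 polynomial has vanishing third forward difference, so
  - f(-3) + 3·f(0) - 3·f(3) + f(6) = 0.
Substituting the known values and solving for f(0):
  3·f(0) = -18
  f(0) = -6.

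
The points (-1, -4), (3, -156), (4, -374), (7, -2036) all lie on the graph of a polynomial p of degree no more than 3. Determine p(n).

p(n) = -6n^3 + 4n - 6

Write p(n) = an^3 + bn^2 + cn + d. Substituting each data point gives a linear system:
  -a + b - c + d = -4
  27a + 9b + 3c + d = -156
  64a + 16b + 4c + d = -374
  343a + 49b + 7c + d = -2036
Solving the system yields a = -6, b = 0, c = 4, d = -6.
So p(n) = -6n^3 + 4n - 6.
Check: p(7) = -2036. ✓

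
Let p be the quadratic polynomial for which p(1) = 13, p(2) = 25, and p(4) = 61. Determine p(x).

p(x) = 2x^2 + 6x + 5

Using the Lagrange interpolation formula with nodes 1, 2, 4:
  L_0(x) = (x - 2)(x - 4) / 3
  L_1(x) = (x - 1)(x - 4) / -2
  L_2(x) = (x - 1)(x - 2) / 6
Then p(x) = 13·L_0(x) + 25·L_1(x) + 61·L_2(x).
Expanding and collecting terms gives p(x) = 2x² + 6x + 5.
Check: p(2) = 25. ✓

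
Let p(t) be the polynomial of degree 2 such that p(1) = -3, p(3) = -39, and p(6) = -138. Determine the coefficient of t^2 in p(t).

Write p(t) = at^2 + bt + c. Substituting each data point gives a linear system:
  a + b + c = -3
  9a + 3b + c = -39
  36a + 6b + c = -138
Solving the system yields a = -3, b = -6, c = 6.
So p(t) = -3t^2 - 6t + 6.
The leading coefficient is -3.

-3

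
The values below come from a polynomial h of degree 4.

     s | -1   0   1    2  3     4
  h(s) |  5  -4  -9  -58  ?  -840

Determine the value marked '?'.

The 5 known points determine the degree-4 polynomial uniquely.
Write h(s) = as^4 + bs^3 + cs^2 + ds + e. Substituting each data point gives a linear system:
  a - b + c - d + e = 5
  e = -4
  a + b + c + d + e = -9
  16a + 8b + 4c + 2d + e = -58
  256a + 64b + 16c + 4d + e = -840
Solving the system yields a = -3, b = -2, c = 5, d = -5, e = -4.
So h(s) = -3s^4 - 2s^3 + 5s^2 - 5s - 4.
Then h(3) = -271.

-271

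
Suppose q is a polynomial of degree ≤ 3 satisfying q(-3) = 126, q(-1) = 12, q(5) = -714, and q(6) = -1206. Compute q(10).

Write q(x) = ax^3 + bx^2 + cx + d. Substituting each data point gives a linear system:
  -27a + 9b - 3c + d = 126
  -a + b - c + d = 12
  125a + 25b + 5c + d = -714
  216a + 36b + 6c + d = -1206
Solving the system yields a = -5, b = -3, c = -4, d = 6.
So q(x) = -5x³ - 3x² - 4x + 6.
Then q(10) = -5334.

-5334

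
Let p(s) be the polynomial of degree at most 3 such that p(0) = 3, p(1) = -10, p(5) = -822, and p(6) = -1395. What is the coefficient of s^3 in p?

-6

Write p(s) = as^3 + bs^2 + cs + d. Substituting each data point gives a linear system:
  d = 3
  a + b + c + d = -10
  125a + 25b + 5c + d = -822
  216a + 36b + 6c + d = -1395
Solving the system yields a = -6, b = -2, c = -5, d = 3.
So p(s) = -6s^3 - 2s^2 - 5s + 3.
The leading coefficient is -6.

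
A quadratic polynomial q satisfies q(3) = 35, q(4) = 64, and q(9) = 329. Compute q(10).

Write q(t) = at^2 + bt + c. Substituting each data point gives a linear system:
  9a + 3b + c = 35
  16a + 4b + c = 64
  81a + 9b + c = 329
Solving the system yields a = 4, b = 1, c = -4.
So q(t) = 4t^2 + t - 4.
Then q(10) = 406.

406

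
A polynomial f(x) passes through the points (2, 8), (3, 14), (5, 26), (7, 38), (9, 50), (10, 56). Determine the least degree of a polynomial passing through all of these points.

Divided differences on the nodes 2, 3, 5, 7, 9, 10:
  order 0: 8  14  26  38  50  56
  order 1: 6  6  6  6  6
  order 2: 0  0  0  0
  order 3: 0  0  0
  order 4: 0  0
  order 5: 0
The order-1 divided differences are all 6 (nonzero) and every higher order vanishes, so the data lies on a polynomial of degree exactly 1.

1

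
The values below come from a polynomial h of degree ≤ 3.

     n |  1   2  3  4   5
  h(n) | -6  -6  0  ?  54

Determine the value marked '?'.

On equispaced nodes a degree-3 polynomial has vanishing fourth forward difference, so
  h(1) - 4·h(2) + 6·h(3) - 4·h(4) + h(5) = 0.
Substituting the known values and solving for h(4):
  -4·h(4) = -72
  h(4) = 18.

18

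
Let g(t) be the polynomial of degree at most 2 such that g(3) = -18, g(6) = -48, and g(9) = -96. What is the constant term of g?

-6

Write g(t) = at^2 + bt + c. Substituting each data point gives a linear system:
  9a + 3b + c = -18
  36a + 6b + c = -48
  81a + 9b + c = -96
Solving the system yields a = -1, b = -1, c = -6.
So g(t) = -t² - t - 6.
The constant term is -6.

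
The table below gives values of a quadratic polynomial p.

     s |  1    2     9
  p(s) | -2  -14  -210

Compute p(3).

Write p(s) = as^2 + bs + c. Substituting each data point gives a linear system:
  a + b + c = -2
  4a + 2b + c = -14
  81a + 9b + c = -210
Solving the system yields a = -2, b = -6, c = 6.
So p(s) = -2s^2 - 6s + 6.
Then p(3) = -30.

-30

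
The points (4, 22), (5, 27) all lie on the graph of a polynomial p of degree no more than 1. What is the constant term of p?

2

Write p(t) = at + b. Substituting each data point gives a linear system:
  4a + b = 22
  5a + b = 27
Solving the system yields a = 5, b = 2.
So p(t) = 5t + 2.
The constant term is 2.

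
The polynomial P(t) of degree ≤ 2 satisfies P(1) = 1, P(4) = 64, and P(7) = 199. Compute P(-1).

Using the Lagrange interpolation formula with nodes 1, 4, 7:
  L_0(t) = (t - 4)(t - 7) / 18
  L_1(t) = (t - 1)(t - 7) / -9
  L_2(t) = (t - 1)(t - 4) / 18
Then P(t) = 1·L_0(t) + 64·L_1(t) + 199·L_2(t).
Expanding and collecting terms gives P(t) = 4t^2 + t - 4.
Evaluating at t = -1: P(-1) = -1.

-1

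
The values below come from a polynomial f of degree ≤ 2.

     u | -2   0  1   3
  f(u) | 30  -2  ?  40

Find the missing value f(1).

The 3 known points determine the degree-2 polynomial uniquely.
Write f(u) = au^2 + bu + c. Substituting each data point gives a linear system:
  4a - 2b + c = 30
  c = -2
  9a + 3b + c = 40
Solving the system yields a = 6, b = -4, c = -2.
So f(u) = 6u^2 - 4u - 2.
Then f(1) = 0.

0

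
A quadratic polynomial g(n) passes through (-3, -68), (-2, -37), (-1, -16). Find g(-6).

-221

Forward differences of the values at n = -3, -2, -1:
  g  : -68  -37  -16
  Δ  : 31  21
  Δ^2: -10
The second differences are constant, confirming degree 2.
Interpolating (Newton forward form) and evaluating at n = -6 gives g(-6) = -221.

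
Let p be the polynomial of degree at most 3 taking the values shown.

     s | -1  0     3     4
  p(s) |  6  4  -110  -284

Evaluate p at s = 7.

-1634

Write p(s) = as^3 + bs^2 + cs + d. Substituting each data point gives a linear system:
  -a + b - c + d = 6
  d = 4
  27a + 9b + 3c + d = -110
  64a + 16b + 4c + d = -284
Solving the system yields a = -5, b = 1, c = 4, d = 4.
So p(s) = -5s^3 + s^2 + 4s + 4.
Then p(7) = -1634.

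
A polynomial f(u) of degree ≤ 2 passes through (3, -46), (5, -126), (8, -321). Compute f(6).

Using the Lagrange interpolation formula with nodes 3, 5, 8:
  L_0(u) = (u - 5)(u - 8) / 10
  L_1(u) = (u - 3)(u - 8) / -6
  L_2(u) = (u - 3)(u - 5) / 15
Then f(u) = -46·L_0(u) - 126·L_1(u) - 321·L_2(u).
Expanding and collecting terms gives f(u) = -5u² - 1.
Evaluating at u = 6: f(6) = -181.

-181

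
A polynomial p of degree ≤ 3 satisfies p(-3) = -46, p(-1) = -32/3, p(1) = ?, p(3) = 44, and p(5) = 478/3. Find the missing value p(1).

10/3

On equispaced nodes a degree-3 polynomial has vanishing fourth forward difference, so
  p(-3) - 4·p(-1) + 6·p(1) - 4·p(3) + p(5) = 0.
Substituting the known values and solving for p(1):
  6·p(1) = 20
  p(1) = 10/3.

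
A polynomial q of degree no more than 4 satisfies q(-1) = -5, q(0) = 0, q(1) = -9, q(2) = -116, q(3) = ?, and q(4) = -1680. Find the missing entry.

-549

The 5 known points determine the degree-4 polynomial uniquely.
Write q(t) = at^4 + bt^3 + ct^2 + dt + e. Substituting each data point gives a linear system:
  a - b + c - d + e = -5
  e = 0
  a + b + c + d + e = -9
  16a + 8b + 4c + 2d + e = -116
  256a + 64b + 16c + 4d + e = -1680
Solving the system yields a = -6, b = -2, c = -1, d = 0, e = 0.
So q(t) = -6t^4 - 2t^3 - t^2.
Then q(3) = -549.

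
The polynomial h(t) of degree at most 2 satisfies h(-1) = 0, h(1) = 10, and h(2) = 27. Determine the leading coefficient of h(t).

4

Write h(t) = at^2 + bt + c. Substituting each data point gives a linear system:
  a - b + c = 0
  a + b + c = 10
  4a + 2b + c = 27
Solving the system yields a = 4, b = 5, c = 1.
So h(t) = 4t^2 + 5t + 1.
The leading coefficient is 4.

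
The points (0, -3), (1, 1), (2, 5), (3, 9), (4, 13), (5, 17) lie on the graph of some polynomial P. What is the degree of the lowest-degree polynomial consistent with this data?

1

Forward differences of the values at u = 0, 1, 2, 3, 4, 5:
  P  : -3  1  5  9  13  17
  Δ  : 4  4  4  4  4
  Δ^2: 0  0  0  0
  Δ^3: 0  0  0
  Δ^4: 0  0
  Δ^5: 0
The first differences are constant (4) and nonzero, while all higher differences vanish, so the minimal degree is 1.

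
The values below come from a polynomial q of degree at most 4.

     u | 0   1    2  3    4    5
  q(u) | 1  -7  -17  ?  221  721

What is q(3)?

On equispaced nodes a degree-4 polynomial has vanishing fifth forward difference, so
  - q(0) + 5·q(1) - 10·q(2) + 10·q(3) - 5·q(4) + q(5) = 0.
Substituting the known values and solving for q(3):
  10·q(3) = 250
  q(3) = 25.

25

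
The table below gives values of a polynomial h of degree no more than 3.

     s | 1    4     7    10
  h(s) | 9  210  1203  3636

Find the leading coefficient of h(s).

4

Write h(s) = as^3 + bs^2 + cs + d. Substituting each data point gives a linear system:
  a + b + c + d = 9
  64a + 16b + 4c + d = 210
  343a + 49b + 7c + d = 1203
  1000a + 100b + 10c + d = 3636
Solving the system yields a = 4, b = -4, c = 3, d = 6.
So h(s) = 4s^3 - 4s^2 + 3s + 6.
The leading coefficient is 4.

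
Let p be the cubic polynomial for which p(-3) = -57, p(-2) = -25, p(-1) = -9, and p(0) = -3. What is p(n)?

p(n) = n^3 - 2n^2 + 3n - 3

Write p(n) = an^3 + bn^2 + cn + d. Substituting each data point gives a linear system:
  -27a + 9b - 3c + d = -57
  -8a + 4b - 2c + d = -25
  -a + b - c + d = -9
  d = -3
Solving the system yields a = 1, b = -2, c = 3, d = -3.
So p(n) = n^3 - 2n^2 + 3n - 3.
Check: p(0) = -3. ✓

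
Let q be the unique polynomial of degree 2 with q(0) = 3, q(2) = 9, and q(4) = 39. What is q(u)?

Write q(u) = au^2 + bu + c. Substituting each data point gives a linear system:
  c = 3
  4a + 2b + c = 9
  16a + 4b + c = 39
Solving the system yields a = 3, b = -3, c = 3.
So q(u) = 3u^2 - 3u + 3.
Check: q(0) = 3. ✓

q(u) = 3u^2 - 3u + 3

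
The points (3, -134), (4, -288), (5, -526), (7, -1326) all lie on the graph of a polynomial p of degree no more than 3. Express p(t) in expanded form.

p(t) = -3t^3 - 6t^2 - t + 4

Write p(t) = at^3 + bt^2 + ct + d. Substituting each data point gives a linear system:
  27a + 9b + 3c + d = -134
  64a + 16b + 4c + d = -288
  125a + 25b + 5c + d = -526
  343a + 49b + 7c + d = -1326
Solving the system yields a = -3, b = -6, c = -1, d = 4.
So p(t) = -3t³ - 6t² - t + 4.
Check: p(7) = -1326. ✓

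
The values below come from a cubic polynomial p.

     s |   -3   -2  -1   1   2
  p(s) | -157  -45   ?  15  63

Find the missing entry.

-3

The 4 known points determine the degree-3 polynomial uniquely.
Write p(s) = as^3 + bs^2 + cs + d. Substituting each data point gives a linear system:
  -27a + 9b - 3c + d = -157
  -8a + 4b - 2c + d = -45
  a + b + c + d = 15
  8a + 4b + 2c + d = 63
Solving the system yields a = 6, b = 1, c = 3, d = 5.
So p(s) = 6s³ + s² + 3s + 5.
Then p(-1) = -3.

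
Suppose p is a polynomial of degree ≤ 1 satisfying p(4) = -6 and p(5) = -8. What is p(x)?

Write p(x) = ax + b. Substituting each data point gives a linear system:
  4a + b = -6
  5a + b = -8
Solving the system yields a = -2, b = 2.
So p(x) = -2x + 2.
Check: p(4) = -6. ✓

p(x) = -2x + 2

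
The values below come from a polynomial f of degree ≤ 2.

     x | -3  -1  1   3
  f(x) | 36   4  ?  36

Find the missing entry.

4

The 3 known points determine the degree-2 polynomial uniquely.
Write f(x) = ax^2 + bx + c. Substituting each data point gives a linear system:
  9a - 3b + c = 36
  a - b + c = 4
  9a + 3b + c = 36
Solving the system yields a = 4, b = 0, c = 0.
So f(x) = 4x².
Then f(1) = 4.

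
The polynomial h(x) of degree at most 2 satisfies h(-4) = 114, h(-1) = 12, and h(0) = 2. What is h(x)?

h(x) = 6x^2 - 4x + 2

Using the Lagrange interpolation formula with nodes -4, -1, 0:
  L_0(x) = (x + 1)x / 12
  L_1(x) = (x + 4)x / -3
  L_2(x) = (x + 4)(x + 1) / 4
Then h(x) = 114·L_0(x) + 12·L_1(x) + 2·L_2(x).
Expanding and collecting terms gives h(x) = 6x^2 - 4x + 2.
Check: h(-1) = 12. ✓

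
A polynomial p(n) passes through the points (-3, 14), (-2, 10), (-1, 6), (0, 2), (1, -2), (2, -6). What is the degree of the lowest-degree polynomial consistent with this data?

1

Forward differences of the values at n = -3, -2, -1, 0, 1, 2:
  p  : 14  10  6  2  -2  -6
  Δ  : -4  -4  -4  -4  -4
  Δ^2: 0  0  0  0
  Δ^3: 0  0  0
  Δ^4: 0  0
  Δ^5: 0
The first differences are constant (-4) and nonzero, while all higher differences vanish, so the minimal degree is 1.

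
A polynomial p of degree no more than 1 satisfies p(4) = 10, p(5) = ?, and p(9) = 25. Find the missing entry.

The 2 known points determine the degree-1 polynomial uniquely.
Write p(s) = as + b. Substituting each data point gives a linear system:
  4a + b = 10
  9a + b = 25
Solving the system yields a = 3, b = -2.
So p(s) = 3s - 2.
Then p(5) = 13.

13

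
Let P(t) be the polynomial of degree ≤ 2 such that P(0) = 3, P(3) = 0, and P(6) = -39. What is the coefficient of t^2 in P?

Write P(t) = at^2 + bt + c. Substituting each data point gives a linear system:
  c = 3
  9a + 3b + c = 0
  36a + 6b + c = -39
Solving the system yields a = -2, b = 5, c = 3.
So P(t) = -2t^2 + 5t + 3.
The leading coefficient is -2.

-2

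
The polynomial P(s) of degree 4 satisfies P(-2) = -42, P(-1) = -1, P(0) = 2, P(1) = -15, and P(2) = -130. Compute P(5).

-3283

Forward differences of the values at s = -2, -1, 0, 1, 2:
  P  : -42  -1  2  -15  -130
  Δ  : 41  3  -17  -115
  Δ^2: -38  -20  -98
  Δ^3: 18  -78
  Δ^4: -96
The fourth differences are constant, confirming degree 4.
Interpolating (Newton forward form) and evaluating at s = 5 gives P(5) = -3283.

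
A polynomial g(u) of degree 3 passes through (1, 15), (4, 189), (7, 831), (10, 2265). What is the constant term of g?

5

Write g(u) = au^3 + bu^2 + cu + d. Substituting each data point gives a linear system:
  a + b + c + d = 15
  64a + 16b + 4c + d = 189
  343a + 49b + 7c + d = 831
  1000a + 100b + 10c + d = 2265
Solving the system yields a = 2, b = 2, c = 6, d = 5.
So g(u) = 2u^3 + 2u^2 + 6u + 5.
The constant term is 5.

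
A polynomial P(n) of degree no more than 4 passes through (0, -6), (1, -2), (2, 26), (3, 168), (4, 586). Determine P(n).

Write P(n) = an^4 + bn^3 + cn^2 + dn + e. Substituting each data point gives a linear system:
  e = -6
  a + b + c + d + e = -2
  16a + 8b + 4c + 2d + e = 26
  81a + 27b + 9c + 3d + e = 168
  256a + 64b + 16c + 4d + e = 586
Solving the system yields a = 3, b = -3, c = 0, d = 4, e = -6.
So P(n) = 3n^4 - 3n^3 + 4n - 6.
Check: P(4) = 586. ✓

P(n) = 3n^4 - 3n^3 + 4n - 6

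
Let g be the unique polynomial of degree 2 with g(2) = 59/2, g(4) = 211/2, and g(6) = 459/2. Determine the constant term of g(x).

Write g(x) = ax^2 + bx + c. Substituting each data point gives a linear system:
  4a + 2b + c = 59/2
  16a + 4b + c = 211/2
  36a + 6b + c = 459/2
Solving the system yields a = 6, b = 2, c = 3/2.
So g(x) = 6x^2 + 2x + 3/2.
The constant term is 3/2.

3/2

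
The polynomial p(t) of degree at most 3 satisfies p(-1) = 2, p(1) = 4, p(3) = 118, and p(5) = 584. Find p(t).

Using the Lagrange interpolation formula with nodes -1, 1, 3, 5:
  L_0(t) = (t - 1)(t - 3)(t - 5) / -48
  L_1(t) = (t + 1)(t - 3)(t - 5) / 16
  L_2(t) = (t + 1)(t - 1)(t - 5) / -16
  L_3(t) = (t + 1)(t - 1)(t - 3) / 48
Then p(t) = 2·L_0(t) + 4·L_1(t) + 118·L_2(t) + 584·L_3(t).
Expanding and collecting terms gives p(t) = 5t^3 - t^2 - 4t + 4.
Check: p(1) = 4. ✓

p(t) = 5t^3 - t^2 - 4t + 4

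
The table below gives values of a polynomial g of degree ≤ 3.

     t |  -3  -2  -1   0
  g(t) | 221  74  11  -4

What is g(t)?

Write g(t) = at^3 + bt^2 + ct + d. Substituting each data point gives a linear system:
  -27a + 9b - 3c + d = 221
  -8a + 4b - 2c + d = 74
  -a + b - c + d = 11
  d = -4
Solving the system yields a = -6, b = 6, c = -3, d = -4.
So g(t) = -6t^3 + 6t^2 - 3t - 4.
Check: g(-1) = 11. ✓

g(t) = -6t^3 + 6t^2 - 3t - 4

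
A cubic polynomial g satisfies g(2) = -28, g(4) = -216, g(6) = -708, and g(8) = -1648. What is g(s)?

g(s) = -3s^3 - 2s^2 + 2s

Write g(s) = as^3 + bs^2 + cs + d. Substituting each data point gives a linear system:
  8a + 4b + 2c + d = -28
  64a + 16b + 4c + d = -216
  216a + 36b + 6c + d = -708
  512a + 64b + 8c + d = -1648
Solving the system yields a = -3, b = -2, c = 2, d = 0.
So g(s) = -3s^3 - 2s^2 + 2s.
Check: g(8) = -1648. ✓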